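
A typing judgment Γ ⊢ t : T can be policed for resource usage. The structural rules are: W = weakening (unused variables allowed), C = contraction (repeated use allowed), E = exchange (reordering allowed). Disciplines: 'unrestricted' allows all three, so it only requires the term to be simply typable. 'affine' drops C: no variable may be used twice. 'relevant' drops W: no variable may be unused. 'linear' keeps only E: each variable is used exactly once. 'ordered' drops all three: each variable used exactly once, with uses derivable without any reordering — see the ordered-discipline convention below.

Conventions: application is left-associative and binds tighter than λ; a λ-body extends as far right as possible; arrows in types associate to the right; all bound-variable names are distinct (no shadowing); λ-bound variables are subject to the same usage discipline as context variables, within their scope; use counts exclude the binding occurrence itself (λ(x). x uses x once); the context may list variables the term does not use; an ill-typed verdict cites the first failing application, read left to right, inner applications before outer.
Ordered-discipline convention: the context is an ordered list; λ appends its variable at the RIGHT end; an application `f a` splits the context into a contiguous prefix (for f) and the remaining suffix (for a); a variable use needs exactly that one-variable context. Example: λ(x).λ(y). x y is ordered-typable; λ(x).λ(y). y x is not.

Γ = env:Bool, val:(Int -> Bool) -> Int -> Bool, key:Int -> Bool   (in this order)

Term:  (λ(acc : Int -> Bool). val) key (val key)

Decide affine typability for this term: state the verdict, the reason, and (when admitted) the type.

no — needs contraction — val ×2, key ×2
use counts: env: 0, val: 2, key: 2, acc (bound): 0
use order (left to right): val, key, val, key
typing: well-typed — term : Int -> Bool
summary: ordered ✗; linear ✗; affine ✗; relevant ✗; unrestricted ✓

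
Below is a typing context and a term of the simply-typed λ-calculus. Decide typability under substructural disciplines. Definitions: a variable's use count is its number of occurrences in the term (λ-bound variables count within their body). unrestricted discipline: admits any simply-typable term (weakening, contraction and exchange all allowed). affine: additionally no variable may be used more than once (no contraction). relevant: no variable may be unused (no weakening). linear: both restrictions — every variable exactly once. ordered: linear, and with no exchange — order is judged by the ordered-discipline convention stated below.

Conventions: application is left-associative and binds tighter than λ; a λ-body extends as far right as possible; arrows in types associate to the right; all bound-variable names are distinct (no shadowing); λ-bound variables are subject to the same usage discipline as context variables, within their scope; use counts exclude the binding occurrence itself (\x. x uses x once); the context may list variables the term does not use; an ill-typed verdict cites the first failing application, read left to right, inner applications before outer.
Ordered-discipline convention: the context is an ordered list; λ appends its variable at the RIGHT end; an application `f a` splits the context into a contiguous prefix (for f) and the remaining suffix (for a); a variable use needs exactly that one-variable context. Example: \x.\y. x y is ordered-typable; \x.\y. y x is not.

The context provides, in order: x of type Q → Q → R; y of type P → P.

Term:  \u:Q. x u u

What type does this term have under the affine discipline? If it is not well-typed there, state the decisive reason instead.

not well-typed under affine — repeated use of u ×2
usage: x=1, y=0, u (bound)=2
left-to-right use order: x, u, u
typing: well-typed at Q → R
summary: ordered ✗ · linear ✗ · affine ✗ · relevant ✗ · unrestricted ✓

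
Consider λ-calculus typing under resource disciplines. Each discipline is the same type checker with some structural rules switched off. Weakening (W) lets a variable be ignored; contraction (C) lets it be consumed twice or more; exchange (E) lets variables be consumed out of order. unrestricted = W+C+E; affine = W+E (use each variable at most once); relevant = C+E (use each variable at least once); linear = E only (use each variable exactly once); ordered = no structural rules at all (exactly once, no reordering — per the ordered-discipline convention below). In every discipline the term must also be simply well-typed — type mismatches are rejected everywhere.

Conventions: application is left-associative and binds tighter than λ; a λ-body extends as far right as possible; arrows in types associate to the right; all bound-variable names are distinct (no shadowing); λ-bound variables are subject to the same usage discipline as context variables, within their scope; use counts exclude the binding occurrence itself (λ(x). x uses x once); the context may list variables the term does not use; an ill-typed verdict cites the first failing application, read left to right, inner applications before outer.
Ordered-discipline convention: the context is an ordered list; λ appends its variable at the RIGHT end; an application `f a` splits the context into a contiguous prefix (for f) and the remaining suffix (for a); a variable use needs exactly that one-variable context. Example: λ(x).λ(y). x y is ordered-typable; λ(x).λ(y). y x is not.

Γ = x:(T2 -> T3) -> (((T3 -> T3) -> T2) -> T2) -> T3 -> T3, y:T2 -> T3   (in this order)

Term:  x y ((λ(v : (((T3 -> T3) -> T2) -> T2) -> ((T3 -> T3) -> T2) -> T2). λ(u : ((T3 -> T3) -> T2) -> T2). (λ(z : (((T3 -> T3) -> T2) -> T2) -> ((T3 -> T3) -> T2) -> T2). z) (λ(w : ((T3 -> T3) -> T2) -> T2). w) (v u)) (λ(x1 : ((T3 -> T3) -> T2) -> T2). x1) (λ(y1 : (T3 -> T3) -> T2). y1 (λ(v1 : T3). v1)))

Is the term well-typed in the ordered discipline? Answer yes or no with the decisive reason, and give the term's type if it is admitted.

yes — x, y, v, u, z, w, x1, y1, v1: once each, no exchange needed; term : T3 -> T3
variable uses: x: 1; y: 1; v (λ-bound): 1; u (λ-bound): 1; z (λ-bound): 1; w (λ-bound): 1; x1 (λ-bound): 1; y1 (λ-bound): 1; v1 (λ-bound): 1
uses in reading order: x, y, z, w, v, u, x1, y1, v1
typing: ✓ — T3 -> T3
all disciplines: ordered ✓ · linear ✓ · affine ✓ · relevant ✓ · unrestricted ✓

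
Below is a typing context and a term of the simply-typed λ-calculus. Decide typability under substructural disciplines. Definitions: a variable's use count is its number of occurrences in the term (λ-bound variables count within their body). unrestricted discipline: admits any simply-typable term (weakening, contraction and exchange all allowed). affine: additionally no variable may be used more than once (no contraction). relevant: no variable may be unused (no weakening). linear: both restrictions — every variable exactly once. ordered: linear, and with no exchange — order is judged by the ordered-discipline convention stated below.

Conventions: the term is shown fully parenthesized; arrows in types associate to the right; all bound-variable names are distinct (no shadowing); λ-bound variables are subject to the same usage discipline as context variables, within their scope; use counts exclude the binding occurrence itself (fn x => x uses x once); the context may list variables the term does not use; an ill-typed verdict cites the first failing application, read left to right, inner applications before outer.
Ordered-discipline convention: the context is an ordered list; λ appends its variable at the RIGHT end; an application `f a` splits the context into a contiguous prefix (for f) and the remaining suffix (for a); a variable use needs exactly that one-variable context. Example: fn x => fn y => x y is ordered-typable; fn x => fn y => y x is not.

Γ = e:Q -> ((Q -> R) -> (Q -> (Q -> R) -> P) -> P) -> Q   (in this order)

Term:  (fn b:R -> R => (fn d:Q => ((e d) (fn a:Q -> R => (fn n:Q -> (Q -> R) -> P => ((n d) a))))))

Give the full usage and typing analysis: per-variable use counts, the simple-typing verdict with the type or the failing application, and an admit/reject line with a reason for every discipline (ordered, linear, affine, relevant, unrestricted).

usage: e=1, b (bound)=0, d (bound)=2, a (bound)=1, n (bound)=1
use order (left to right): e, d, n, d, a
typing: ✓ — (R -> R) -> Q -> Q
ordered ✗ (repeated use of d ×2; unused: b — weakening required)
linear ✗ (repeated use of d ×2; unused: b — weakening required)
affine ✗ (repeated use of d ×2)
relevant ✗ (unused: b — weakening required)
unrestricted ✓ (typability at (R -> R) -> Q -> Q is all that's needed)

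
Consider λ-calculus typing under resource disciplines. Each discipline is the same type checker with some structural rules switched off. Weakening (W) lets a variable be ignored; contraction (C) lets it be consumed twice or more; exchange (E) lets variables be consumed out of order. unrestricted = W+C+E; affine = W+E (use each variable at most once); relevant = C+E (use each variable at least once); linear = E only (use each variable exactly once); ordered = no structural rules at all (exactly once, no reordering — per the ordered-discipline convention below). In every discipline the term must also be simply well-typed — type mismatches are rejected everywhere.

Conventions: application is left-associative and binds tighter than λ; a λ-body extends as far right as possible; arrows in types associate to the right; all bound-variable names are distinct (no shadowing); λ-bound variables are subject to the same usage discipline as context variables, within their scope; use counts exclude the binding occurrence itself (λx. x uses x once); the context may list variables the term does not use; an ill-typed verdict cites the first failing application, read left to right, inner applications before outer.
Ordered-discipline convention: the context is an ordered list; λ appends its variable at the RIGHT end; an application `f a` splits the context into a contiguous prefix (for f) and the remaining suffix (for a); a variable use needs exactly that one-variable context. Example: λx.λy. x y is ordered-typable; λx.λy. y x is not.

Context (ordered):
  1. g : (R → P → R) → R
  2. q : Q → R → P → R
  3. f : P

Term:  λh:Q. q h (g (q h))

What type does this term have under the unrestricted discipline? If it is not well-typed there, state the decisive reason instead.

term : Q → P → R
counts: g: 1, q: 2, f: 0, h (λ-bound): 2
uses in reading order: q, h, g, q, h
typing: the term checks, with type Q → P → R
summary: ordered ✗ | linear ✗ | affine ✗ | relevant ✗ | unrestricted ✓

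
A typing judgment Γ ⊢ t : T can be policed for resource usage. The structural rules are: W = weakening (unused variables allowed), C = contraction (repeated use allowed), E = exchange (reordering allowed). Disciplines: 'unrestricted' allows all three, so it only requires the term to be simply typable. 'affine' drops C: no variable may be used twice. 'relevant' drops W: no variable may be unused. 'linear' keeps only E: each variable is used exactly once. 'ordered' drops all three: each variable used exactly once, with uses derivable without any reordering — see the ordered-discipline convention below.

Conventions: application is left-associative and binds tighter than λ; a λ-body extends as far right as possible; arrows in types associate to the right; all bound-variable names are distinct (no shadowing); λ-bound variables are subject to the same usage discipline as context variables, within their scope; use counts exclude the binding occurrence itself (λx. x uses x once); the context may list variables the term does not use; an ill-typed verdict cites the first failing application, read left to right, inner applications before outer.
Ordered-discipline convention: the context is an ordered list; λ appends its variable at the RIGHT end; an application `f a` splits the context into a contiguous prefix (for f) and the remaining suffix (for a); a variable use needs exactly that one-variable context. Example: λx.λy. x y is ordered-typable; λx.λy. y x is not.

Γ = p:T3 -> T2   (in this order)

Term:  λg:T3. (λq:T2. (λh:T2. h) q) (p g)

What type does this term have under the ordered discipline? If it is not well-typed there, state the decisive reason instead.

term : T3 -> T2
usage: p: 1×; g (λ-bound): 1×; q (λ-bound): 1×; h (λ-bound): 1×
uses in reading order: h, q, p, g
typing: the term checks, with type T3 -> T2
per-discipline verdicts: ordered ✓ | linear ✓ | affine ✓ | relevant ✓ | unrestricted ✓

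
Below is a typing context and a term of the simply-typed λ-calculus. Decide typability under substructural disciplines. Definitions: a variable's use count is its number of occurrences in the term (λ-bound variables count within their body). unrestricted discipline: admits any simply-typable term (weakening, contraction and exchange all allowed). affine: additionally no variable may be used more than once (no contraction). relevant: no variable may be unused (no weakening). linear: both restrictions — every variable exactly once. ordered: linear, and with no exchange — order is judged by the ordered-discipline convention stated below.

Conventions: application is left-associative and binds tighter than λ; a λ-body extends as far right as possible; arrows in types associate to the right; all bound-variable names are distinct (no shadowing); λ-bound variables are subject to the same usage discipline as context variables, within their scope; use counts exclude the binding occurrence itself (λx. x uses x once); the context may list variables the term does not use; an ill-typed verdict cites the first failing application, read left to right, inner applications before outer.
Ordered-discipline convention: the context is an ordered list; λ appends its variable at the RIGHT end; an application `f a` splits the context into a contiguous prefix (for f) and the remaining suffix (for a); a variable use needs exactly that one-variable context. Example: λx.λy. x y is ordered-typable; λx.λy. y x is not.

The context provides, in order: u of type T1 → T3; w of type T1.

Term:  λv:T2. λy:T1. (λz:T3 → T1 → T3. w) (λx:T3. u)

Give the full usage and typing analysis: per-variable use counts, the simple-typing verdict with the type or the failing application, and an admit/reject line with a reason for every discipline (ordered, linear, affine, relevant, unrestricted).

counts: u ×1; w ×1; v [bound] ×0; y [bound] ×0; z [bound] ×0; x [bound] ×0
uses in reading order: w, u
typing: the term checks, with type T2 → T1 → T1
ordered: ✗, v, y, z, x never used (weakening)
linear: ✗, v, y, z, x never used (weakening)
affine: ✓, no duplicate uses among u, w, v, y, z, x
relevant: ✗, v, y, z, x never used (weakening)
unrestricted: ✓, well-typed at T2 → T1 → T1; no restrictions here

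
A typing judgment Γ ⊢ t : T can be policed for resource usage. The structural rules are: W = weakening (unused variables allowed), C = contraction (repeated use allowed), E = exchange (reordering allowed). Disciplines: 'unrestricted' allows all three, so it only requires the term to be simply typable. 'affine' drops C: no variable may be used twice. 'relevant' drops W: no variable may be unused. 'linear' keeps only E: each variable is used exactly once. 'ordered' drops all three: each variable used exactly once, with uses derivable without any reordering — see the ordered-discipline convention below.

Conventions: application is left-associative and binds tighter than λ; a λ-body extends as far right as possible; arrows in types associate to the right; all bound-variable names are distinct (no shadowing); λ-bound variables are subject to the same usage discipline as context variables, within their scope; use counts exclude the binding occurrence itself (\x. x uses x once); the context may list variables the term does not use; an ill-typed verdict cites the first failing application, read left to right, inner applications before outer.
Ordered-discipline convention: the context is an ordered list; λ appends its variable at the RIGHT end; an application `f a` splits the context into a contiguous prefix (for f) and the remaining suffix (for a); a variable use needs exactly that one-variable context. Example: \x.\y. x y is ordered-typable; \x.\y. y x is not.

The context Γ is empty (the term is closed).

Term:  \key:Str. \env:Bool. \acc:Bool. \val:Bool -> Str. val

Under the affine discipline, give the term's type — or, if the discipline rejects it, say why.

term : Str -> Bool -> Bool -> (Bool -> Str) -> Bool -> Str
variable uses: key (bound): 0, env (bound): 0, acc (bound): 0, val (bound): 1
use order (left to right): val
typing: well-typed — term : Str -> Bool -> Bool -> (Bool -> Str) -> Bool -> Str
summary: ordered ✗ · linear ✗ · affine ✓ · relevant ✗ · unrestricted ✓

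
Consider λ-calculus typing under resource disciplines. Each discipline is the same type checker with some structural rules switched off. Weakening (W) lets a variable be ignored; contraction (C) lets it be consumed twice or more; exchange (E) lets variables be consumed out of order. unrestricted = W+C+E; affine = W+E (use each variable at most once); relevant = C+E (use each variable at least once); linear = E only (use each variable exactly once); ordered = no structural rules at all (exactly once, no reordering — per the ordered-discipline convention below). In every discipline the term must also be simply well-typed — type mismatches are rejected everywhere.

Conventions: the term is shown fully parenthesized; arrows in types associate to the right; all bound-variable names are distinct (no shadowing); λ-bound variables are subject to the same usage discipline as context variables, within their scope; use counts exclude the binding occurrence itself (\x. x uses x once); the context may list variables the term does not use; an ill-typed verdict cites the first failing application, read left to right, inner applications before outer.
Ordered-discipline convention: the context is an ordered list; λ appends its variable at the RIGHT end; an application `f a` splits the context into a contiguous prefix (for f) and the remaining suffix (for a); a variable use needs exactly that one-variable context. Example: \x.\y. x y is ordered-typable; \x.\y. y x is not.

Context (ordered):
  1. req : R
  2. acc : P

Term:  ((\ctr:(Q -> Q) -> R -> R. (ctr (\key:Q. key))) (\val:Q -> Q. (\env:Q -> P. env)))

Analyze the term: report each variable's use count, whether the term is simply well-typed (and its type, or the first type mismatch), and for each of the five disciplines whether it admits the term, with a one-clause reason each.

variable uses: req ×0, acc ×0, ctr [bound] ×1, key [bound] ×1, val [bound] ×0, env [bound] ×1
left-to-right use order: ctr, key, env
typing: ill-typed: argument of type (Q -> Q) -> (Q -> P) -> Q -> P where (Q -> Q) -> R -> R is required
ordered ✗ (not simply typable)
linear ✗ (fails simple typing)
affine ✗ (a type mismatch blocks all five)
relevant ✗ (the type mismatch rejects it)
unrestricted ✗ (not simply typable)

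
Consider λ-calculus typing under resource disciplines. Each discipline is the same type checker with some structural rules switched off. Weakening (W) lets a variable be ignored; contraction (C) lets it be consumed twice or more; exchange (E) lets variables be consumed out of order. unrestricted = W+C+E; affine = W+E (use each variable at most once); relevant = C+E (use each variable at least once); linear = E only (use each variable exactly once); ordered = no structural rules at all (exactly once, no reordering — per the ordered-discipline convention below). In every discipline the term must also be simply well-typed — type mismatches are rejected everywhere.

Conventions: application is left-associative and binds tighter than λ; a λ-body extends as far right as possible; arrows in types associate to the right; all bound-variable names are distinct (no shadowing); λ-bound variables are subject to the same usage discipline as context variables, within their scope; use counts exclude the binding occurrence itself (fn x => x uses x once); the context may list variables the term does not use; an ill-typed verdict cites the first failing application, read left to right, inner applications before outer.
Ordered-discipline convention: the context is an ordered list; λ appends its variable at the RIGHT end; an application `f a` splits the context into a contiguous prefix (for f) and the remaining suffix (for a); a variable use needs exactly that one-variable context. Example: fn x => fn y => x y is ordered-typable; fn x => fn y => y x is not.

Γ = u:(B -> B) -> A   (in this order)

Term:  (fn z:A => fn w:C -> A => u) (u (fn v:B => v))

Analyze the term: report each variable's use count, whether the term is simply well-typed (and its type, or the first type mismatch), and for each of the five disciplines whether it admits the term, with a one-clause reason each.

counts: u=2, z (bound)=0, w (bound)=0, v (bound)=1
order of uses: u, u, v
typing: well-typed — term : (C -> A) -> (B -> B) -> A
ordered ✗ (repeated use of u ×2; z, w never used (weakening))
linear ✗ (repeated use of u ×2; z, w never used (weakening))
affine ✗ (repeated use of u ×2)
relevant ✗ (z, w never used (weakening))
unrestricted ✓ (simply typable at (C -> A) -> (B -> B) -> A; W, C, E all held)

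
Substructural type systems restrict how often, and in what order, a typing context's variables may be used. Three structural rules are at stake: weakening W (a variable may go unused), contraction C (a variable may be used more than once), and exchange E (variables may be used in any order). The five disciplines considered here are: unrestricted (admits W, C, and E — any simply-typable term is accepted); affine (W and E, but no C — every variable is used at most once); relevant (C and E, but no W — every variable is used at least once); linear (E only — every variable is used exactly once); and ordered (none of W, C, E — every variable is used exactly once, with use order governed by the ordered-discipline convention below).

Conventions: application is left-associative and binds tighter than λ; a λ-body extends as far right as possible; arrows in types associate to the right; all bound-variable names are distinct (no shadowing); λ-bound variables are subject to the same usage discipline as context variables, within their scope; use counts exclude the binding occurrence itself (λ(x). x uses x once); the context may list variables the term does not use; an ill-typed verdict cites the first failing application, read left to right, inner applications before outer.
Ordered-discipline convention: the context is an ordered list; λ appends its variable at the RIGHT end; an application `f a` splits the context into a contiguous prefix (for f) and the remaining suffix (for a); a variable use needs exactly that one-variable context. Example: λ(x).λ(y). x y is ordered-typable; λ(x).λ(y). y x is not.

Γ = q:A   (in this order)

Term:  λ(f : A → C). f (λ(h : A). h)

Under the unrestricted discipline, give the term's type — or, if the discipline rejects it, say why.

not well-typed under unrestricted — the type mismatch rejects it
counts: q ×0, f (λ-bound) ×1, h (λ-bound) ×1
use order (left to right): f, h
typing: ill-typed: a function awaiting A gets A → A
across the five disciplines: ordered ✗; linear ✗; affine ✗; relevant ✗; unrestricted ✗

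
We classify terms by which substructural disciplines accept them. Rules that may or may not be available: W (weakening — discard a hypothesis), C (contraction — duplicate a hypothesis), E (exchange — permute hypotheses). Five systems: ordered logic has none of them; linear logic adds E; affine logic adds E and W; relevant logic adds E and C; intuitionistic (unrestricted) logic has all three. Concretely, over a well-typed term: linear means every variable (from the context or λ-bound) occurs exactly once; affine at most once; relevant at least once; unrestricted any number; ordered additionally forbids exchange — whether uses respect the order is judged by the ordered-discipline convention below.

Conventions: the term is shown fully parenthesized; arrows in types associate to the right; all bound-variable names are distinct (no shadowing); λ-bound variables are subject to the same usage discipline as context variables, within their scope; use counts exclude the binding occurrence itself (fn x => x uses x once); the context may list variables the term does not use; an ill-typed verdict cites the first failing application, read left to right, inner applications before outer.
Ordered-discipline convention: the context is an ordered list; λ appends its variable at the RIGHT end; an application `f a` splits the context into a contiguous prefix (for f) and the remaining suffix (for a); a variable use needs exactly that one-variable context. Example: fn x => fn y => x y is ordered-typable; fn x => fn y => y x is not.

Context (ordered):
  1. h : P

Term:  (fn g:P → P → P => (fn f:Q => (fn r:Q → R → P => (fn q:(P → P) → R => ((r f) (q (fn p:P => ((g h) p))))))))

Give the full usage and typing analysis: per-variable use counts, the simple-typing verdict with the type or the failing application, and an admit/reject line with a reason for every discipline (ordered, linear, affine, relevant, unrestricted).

usage: h: 1×; g [bound]: 1×; f [bound]: 1×; r [bound]: 1×; q [bound]: 1×; p [bound]: 1×
use order (left to right): r, f, q, g, h, p
typing: ✓ — (P → P → P) → Q → (Q → R → P) → ((P → P) → R) → P
ordered: ✗ — no contiguous prefix/suffix split fits r, f, q, g, h, p
linear: ✓ — single use per variable (h, g, f, r, q, p)
affine: ✓ — h, g, f, r, q, p: no repeats, contraction unneeded
relevant: ✓ — every one of h, g, f, r, q, p appears
unrestricted: ✓ — simply typable at (P → P → P) → Q → (Q → R → P) → ((P → P) → R) → P; W, C, E all held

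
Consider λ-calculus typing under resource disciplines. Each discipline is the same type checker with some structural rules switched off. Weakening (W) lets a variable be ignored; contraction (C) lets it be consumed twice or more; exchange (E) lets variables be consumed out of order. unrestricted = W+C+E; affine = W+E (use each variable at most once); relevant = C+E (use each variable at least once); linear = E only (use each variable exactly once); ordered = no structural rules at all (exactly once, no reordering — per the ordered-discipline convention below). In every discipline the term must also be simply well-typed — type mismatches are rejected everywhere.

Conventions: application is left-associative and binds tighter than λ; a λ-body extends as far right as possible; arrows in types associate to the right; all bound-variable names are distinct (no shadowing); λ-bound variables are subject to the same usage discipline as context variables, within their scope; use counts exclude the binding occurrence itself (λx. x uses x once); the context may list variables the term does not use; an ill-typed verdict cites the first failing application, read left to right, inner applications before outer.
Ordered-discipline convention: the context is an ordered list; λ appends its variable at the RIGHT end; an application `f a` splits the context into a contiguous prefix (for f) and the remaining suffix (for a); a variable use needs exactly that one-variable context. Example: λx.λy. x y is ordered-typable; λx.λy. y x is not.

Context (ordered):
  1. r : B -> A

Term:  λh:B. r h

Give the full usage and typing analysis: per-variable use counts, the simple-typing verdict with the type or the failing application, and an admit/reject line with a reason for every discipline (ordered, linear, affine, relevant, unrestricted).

variable uses: r: 1×, h (bound): 1×
left-to-right use order: r, h
typing: well-typed — term : B -> A
ordered: ✓ — single-use (r, h), ordered derivation ok
linear: ✓ — exactly-once usage across r, h
affine: ✓ — r, h: no repeats, contraction unneeded
relevant: ✓ — none of r, h goes unused
unrestricted: ✓ — simply typable at B -> A; W, C, E all held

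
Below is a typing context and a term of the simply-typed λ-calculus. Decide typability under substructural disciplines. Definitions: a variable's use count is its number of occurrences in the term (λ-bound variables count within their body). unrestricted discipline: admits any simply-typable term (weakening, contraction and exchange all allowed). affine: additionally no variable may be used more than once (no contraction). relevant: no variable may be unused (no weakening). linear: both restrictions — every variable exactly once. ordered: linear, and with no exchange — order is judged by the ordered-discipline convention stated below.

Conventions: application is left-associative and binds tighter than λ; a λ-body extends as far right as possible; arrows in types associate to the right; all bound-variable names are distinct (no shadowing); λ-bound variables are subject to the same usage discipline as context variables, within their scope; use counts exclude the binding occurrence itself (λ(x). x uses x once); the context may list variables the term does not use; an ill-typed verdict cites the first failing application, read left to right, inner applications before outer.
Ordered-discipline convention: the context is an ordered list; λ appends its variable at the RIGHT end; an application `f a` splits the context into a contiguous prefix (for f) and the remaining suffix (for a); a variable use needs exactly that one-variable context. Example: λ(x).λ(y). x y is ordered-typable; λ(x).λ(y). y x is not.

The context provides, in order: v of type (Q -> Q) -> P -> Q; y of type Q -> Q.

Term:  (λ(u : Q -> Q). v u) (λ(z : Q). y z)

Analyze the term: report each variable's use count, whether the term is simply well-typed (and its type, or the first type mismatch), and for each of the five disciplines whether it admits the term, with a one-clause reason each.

usage: v: 1×; y: 1×; u (λ-bound): 1×; z (λ-bound): 1×
left-to-right use order: v, u, y, z
typing: the term checks, with type P -> Q
ordered: ✓, one use each (v, y, u, z); ordered split holds
linear: ✓, v, y, u, z: one use apiece
affine: ✓, v, y, u, z: no repeats, contraction unneeded
relevant: ✓, at least one use each (v, y, u, z)
unrestricted: ✓, simply typable at P -> Q; W, C, E all held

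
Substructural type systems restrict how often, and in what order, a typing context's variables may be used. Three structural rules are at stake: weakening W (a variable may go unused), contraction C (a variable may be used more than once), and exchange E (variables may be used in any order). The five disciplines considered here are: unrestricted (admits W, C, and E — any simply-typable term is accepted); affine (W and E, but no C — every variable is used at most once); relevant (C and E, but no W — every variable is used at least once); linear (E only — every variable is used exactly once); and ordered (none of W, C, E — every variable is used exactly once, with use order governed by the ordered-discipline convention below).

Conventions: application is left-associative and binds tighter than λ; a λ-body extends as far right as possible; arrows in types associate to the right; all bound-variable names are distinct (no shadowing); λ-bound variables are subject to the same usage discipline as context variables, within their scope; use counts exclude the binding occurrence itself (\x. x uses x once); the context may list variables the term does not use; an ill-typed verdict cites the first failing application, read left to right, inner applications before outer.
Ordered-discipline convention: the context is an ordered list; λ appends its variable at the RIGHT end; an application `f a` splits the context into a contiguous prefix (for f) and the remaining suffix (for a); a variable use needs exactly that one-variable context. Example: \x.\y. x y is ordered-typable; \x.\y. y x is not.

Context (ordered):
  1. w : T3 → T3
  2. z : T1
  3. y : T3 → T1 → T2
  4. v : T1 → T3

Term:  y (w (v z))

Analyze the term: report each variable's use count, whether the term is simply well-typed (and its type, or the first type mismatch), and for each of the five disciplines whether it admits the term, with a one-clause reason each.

use counts: w: 1×; z: 1×; y: 1×; v: 1×
order of uses: y, w, v, z
typing: well-typed — term : T1 → T2
ordered ✗ (no ordered split (uses run y, w, v, z))
linear ✓ (w, z, y, v: one use apiece)
affine ✓ (none of w, z, y, v used more than once)
relevant ✓ (w, z, y, v: all used, weakening unneeded)
unrestricted ✓ (typability at T1 → T2 is all that's needed)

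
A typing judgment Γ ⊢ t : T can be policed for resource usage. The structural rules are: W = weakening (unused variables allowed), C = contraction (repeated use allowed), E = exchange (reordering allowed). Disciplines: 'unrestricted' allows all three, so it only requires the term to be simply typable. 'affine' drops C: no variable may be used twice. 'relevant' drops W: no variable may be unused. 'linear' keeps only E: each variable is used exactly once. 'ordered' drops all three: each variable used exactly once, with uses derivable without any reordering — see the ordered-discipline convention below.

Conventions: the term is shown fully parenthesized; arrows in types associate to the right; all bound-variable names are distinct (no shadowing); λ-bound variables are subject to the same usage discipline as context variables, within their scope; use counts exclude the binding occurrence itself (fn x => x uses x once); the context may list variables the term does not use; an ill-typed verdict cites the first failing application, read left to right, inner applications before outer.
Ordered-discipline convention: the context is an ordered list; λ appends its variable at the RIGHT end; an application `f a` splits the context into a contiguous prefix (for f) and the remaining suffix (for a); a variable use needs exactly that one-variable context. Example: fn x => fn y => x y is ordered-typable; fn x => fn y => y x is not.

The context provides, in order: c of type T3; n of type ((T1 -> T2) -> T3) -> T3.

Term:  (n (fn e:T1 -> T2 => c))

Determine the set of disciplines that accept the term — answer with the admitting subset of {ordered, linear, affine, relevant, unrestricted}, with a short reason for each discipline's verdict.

admitted by: affine, unrestricted
usage: c: 1×, n: 1×, e [bound]: 0×
use order (left to right): n, c
typing: ✓ — T3
ordered: ✗, needs weakening: e unused
linear: ✗, needs weakening: e unused
affine: ✓, at most one use each (c, n, e)
relevant: ✗, needs weakening: e unused
unrestricted: ✓, well-typed at T3; no restrictions here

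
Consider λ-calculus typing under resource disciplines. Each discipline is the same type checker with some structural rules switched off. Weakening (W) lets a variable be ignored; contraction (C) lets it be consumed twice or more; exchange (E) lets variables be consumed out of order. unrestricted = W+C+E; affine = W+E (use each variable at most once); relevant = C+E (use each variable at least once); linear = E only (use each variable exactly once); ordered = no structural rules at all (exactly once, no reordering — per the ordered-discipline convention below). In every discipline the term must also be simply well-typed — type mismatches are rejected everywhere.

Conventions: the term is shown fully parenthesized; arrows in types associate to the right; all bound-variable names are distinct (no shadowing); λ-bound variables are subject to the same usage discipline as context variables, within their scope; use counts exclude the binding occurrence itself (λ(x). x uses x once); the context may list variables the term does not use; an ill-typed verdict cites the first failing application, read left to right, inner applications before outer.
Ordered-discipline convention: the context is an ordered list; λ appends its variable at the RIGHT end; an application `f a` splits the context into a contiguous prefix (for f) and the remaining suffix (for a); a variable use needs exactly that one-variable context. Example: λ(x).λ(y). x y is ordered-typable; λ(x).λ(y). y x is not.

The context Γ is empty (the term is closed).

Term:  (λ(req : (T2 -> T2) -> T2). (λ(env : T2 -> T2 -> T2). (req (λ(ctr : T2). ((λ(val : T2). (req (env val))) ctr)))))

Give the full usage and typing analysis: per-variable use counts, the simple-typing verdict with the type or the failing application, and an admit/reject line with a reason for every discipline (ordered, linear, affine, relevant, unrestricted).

usage: req (bound) ×2, env (bound) ×1, ctr (bound) ×1, val (bound) ×1
left-to-right use order: req, req, env, val, ctr
typing: ✓ — ((T2 -> T2) -> T2) -> (T2 -> T2 -> T2) -> T2
ordered ✗ (req ×2 used more than once (contraction))
linear ✗ (req ×2 used more than once (contraction))
affine ✗ (req ×2 used more than once (contraction))
relevant ✓ (none of req, env, ctr, val goes unused)
unrestricted ✓ (type-checks (((T2 -> T2) -> T2) -> (T2 -> T2 -> T2) -> T2) and nothing is barred)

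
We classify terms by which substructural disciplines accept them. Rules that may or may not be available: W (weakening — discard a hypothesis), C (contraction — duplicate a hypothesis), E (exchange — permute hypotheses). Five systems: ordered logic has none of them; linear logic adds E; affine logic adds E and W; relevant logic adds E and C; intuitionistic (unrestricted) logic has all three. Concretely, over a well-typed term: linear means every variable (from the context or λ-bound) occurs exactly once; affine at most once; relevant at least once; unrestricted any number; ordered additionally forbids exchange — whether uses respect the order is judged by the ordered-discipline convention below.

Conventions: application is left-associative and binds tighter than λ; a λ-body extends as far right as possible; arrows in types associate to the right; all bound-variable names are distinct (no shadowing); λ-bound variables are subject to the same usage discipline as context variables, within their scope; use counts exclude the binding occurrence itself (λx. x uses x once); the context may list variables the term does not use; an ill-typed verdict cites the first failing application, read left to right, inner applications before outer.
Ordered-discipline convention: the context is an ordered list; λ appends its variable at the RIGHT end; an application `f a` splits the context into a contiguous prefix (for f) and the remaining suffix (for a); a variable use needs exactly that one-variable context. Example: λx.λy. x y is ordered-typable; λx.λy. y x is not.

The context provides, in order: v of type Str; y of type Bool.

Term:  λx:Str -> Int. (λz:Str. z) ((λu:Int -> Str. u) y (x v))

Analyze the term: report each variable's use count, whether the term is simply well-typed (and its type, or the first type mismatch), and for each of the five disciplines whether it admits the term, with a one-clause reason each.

counts: v ×1; y ×1; x (bound) ×1; z (bound) ×1; u (bound) ×1
uses in reading order: z, u, y, x, v
typing: ill-typed: an argument Bool mismatches the expected Int -> Str
ordered: ✗, the type mismatch rejects it
linear: ✗, not simply typable
affine: ✗, fails simple typing
relevant: ✗, a type mismatch blocks all five
unrestricted: ✗, the type mismatch rejects it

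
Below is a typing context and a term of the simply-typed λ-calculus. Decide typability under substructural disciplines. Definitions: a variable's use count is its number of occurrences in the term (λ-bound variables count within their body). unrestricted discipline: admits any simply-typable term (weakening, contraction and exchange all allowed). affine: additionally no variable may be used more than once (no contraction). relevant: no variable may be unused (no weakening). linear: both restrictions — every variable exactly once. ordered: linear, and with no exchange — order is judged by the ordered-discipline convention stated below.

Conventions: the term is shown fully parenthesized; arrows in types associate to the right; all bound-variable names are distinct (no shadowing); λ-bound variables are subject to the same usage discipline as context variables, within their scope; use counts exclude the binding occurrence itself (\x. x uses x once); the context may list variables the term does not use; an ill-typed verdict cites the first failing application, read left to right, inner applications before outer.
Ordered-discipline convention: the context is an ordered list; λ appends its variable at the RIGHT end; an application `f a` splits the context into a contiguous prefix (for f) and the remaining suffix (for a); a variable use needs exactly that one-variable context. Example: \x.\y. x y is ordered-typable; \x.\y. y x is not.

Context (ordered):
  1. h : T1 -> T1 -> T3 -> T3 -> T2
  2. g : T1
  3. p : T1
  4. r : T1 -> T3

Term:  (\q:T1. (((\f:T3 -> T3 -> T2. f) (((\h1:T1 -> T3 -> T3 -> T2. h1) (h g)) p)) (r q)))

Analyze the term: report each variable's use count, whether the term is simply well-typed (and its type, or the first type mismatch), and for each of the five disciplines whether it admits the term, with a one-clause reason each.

variable uses: h: 1×, g: 1×, p: 1×, r: 1×, q [bound]: 1×, f [bound]: 1×, h1 [bound]: 1×
left-to-right use order: f, h1, h, g, p, r, q
typing: the term checks, with type T1 -> T3 -> T2
ordered: ✓, single-use (h, g, p, r, q, f, h1), ordered derivation ok
linear: ✓, exactly-once usage across h, g, p, r, q, f, h1
affine: ✓, at most one use each (h, g, p, r, q, f, h1)
relevant: ✓, every one of h, g, p, r, q, f, h1 appears
unrestricted: ✓, well-typed at T1 -> T3 -> T2; no restrictions here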